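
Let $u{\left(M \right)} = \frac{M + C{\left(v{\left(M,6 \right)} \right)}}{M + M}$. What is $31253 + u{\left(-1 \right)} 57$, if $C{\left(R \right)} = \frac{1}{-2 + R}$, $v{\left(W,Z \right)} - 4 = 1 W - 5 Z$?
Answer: $\frac{907192}{29} \approx 31282.0$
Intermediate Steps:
$v{\left(W,Z \right)} = 4 + W - 5 Z$ ($v{\left(W,Z \right)} = 4 + \left(1 W - 5 Z\right) = 4 + \left(W - 5 Z\right) = 4 + W - 5 Z$)
$u{\left(M \right)} = \frac{M + \frac{1}{-28 + M}}{2 M}$ ($u{\left(M \right)} = \frac{M + \frac{1}{-2 + \left(4 + M - 30\right)}}{M + M} = \frac{M + \frac{1}{-2 + \left(4 + M - 30\right)}}{2 M} = \left(M + \frac{1}{-2 + \left(-26 + M\right)}\right) \frac{1}{2 M} = \left(M + \frac{1}{-28 + M}\right) \frac{1}{2 M} = \frac{M + \frac{1}{-28 + M}}{2 M}$)
$31253 + u{\left(-1 \right)} 57 = 31253 + \frac{1 - \left(-28 - 1\right)}{2 \left(-1\right) \left(-28 - 1\right)} 57 = 31253 + \frac{1}{2} \left(-1\right) \frac{1}{-29} \left(1 - -29\right) 57 = 31253 + \frac{1}{2} \left(-1\right) \left(- \frac{1}{29}\right) \left(1 + 29\right) 57 = 31253 + \frac{1}{2} \left(-1\right) \left(- \frac{1}{29}\right) 30 \cdot 57 = 31253 + \frac{15}{29} \cdot 57 = 31253 + \frac{855}{29} = \frac{907192}{29}$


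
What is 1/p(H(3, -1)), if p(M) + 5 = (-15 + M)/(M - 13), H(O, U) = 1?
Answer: -6/23 ≈ -0.26087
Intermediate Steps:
p(M) = -5 + (-15 + M)/(-13 + M) (p(M) = -5 + (-15 + M)/(M - 13) = -5 + (-15 + M)/(-13 + M))
1/p(H(3, -1)) = 1/(2*(25 - 2*1)/(-13 + 1)) = 1/(2*(25 - 2)/(-12)) = 1/(2*(-1/12)*23) = 1/(-23/6) = -6/23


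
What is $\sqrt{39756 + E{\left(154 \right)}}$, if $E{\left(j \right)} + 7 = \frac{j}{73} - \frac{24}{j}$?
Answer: $\frac{3 \sqrt{139550762659}}{5621} \approx 199.38$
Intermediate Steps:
$E{\left(j \right)} = -7 - \frac{24}{j} + \frac{j}{73}$ ($E{\left(j \right)} = -7 + \left(\frac{j}{73} - \frac{24}{j}\right) = -7 + \left(- \frac{24}{j} + \frac{j}{73}\right) = -7 - \frac{24}{j} + \frac{j}{73}$)
$\sqrt{39756 + E{\left(154 \right)}} = \sqrt{39756 - \left(\frac{357}{73} + \frac{12}{77}\right)} = \sqrt{39756 - \frac{28365}{5621}} = \sqrt{\frac{223440111}{5621}} = \frac{3 \sqrt{139550762659}}{5621}$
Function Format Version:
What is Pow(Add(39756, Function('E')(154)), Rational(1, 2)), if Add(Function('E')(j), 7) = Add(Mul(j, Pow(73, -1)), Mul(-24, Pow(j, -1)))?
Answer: Mul(Rational(3, 5621), Pow(139550762659, Rational(1, 2))) ≈ 199.38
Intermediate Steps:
Function('E')(j) = Add(-7, Mul(-24, Pow(j, -1)), Mul(Rational(1, 73), j)) (Function('E')(j) = Add(-7, Add(Mul(j, Pow(73, -1)), Mul(-24, Pow(j, -1)))) = Add(-7, Add(Mul(j, Rational(1, 73)), Mul(-24, Pow(j, -1)))) = Add(-7, Add(Mul(Rational(1, 73), j), Mul(-24, Pow(j, -1)))) = Add(-7, Add(Mul(-24, Pow(j, -1)), Mul(Rational(1, 73), j))) = Add(-7, Mul(-24, Pow(j, -1)), Mul(Rational(1, 73), j)))
Pow(Add(39756, Function('E')(154)), Rational(1, 2)) = Pow(Add(39756, Add(-7, Mul(-24, Pow(154, -1)), Mul(Rational(1, 73), 154))), Rational(1, 2)) = Pow(Add(39756, Add(-7, Mul(-24, Rational(1, 154)), Rational(154, 73))), Rational(1, 2)) = Pow(Add(39756, Add(-7, Rational(-12, 77), Rational(154, 73))), Rational(1, 2)) = Pow(Add(39756, Rational(-28365, 5621)), Rational(1, 2)) = Pow(Rational(223440111, 5621), Rational(1, 2)) = Mul(Rational(3, 5621), Pow(139550762659, Rational(1, 2)))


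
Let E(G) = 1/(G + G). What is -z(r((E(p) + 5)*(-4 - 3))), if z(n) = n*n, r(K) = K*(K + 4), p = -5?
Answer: -10801237041/10000 ≈ -1.0801e+6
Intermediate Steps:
E(G) = 1/(2*G)
r(K) = K*(4 + K)
z(n) = n**2
-z(r((E(p) + 5)*(-4 - 3))) = -((((1/2)/(-5) + 5)*(-4 - 3))*(4 + ((1/2)/(-5) + 5)*(-4 - 3)))**2 = -((((1/2)*(-1/5) + 5)*(-7))*(4 + ((1/2)*(-1/5) + 5)*(-7)))**2 = -(((-1/10 + 5)*(-7))*(4 + (-1/10 + 5)*(-7)))**2 = -(((49/10)*(-7))*(4 + (49/10)*(-7)))**2 = -(-343*(4 - 343/10)/10)**2 = -(-343/10*(-303/10))**2 = -(103929/100)**2 = -1*10801237041/10000 = -10801237041/10000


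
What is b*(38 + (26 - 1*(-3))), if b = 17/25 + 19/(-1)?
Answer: -30686/25 ≈ -1227.4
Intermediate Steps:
b = -458/25 (b = 17*(1/25) + 19*(-1) = 17/25 - 19 = -458/25 ≈ -18.320)
b*(38 + (26 - 1*(-3))) = -458*(38 + (26 - 1*(-3)))/25 = -458*(38 + (26 + 3))/25 = -458*(38 + 29)/25 = -458/25*67 = -30686/25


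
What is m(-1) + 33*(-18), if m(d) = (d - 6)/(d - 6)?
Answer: -593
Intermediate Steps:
m(d) = 1 (m(d) = (-6 + d)/(-6 + d) = 1)
m(-1) + 33*(-18) = 1 + 33*(-18) = 1 - 594 = -593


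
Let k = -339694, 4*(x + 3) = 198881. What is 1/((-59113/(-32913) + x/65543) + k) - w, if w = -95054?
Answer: 278617752215347498118/2931152315778151 ≈ 95054.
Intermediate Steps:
x = 198869/4 (x = -3 + (1/4)*198881 = -3 + 198881/4 = 198869/4 ≈ 49717.)
1/((-59113/(-32913) + x/65543) + k) - w = 1/((-59113/(-32913) + (198869/4)/65543) - 339694) - 1*(-95054) = 1/((-59113*(-1/32913) + (198869/4)*(1/65543)) - 339694) + 95054 = 1/((59113/32913 + 198869/262172) - 339694) + 95054 = 1/(22043148833/8628867036 - 339694) + 95054 = 1/(-2931152315778151/8628867036) + 95054 = -8628867036/2931152315778151 + 95054 = 278617752215347498118/2931152315778151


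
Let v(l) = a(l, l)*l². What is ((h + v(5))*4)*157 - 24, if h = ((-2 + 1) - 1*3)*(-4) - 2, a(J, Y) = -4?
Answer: -54032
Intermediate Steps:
v(l) = -4*l²
h = 14 (h = (-1 - 3)*(-4) - 2 = -4*(-4) - 2 = 16 - 2 = 14)
((h + v(5))*4)*157 - 24 = ((14 - 4*5²)*4)*157 - 24 = ((14 - 4*25)*4)*157 - 24 = ((14 - 100)*4)*157 - 24 = -86*4*157 - 24 = -344*157 - 24 = -54008 - 24 = -54032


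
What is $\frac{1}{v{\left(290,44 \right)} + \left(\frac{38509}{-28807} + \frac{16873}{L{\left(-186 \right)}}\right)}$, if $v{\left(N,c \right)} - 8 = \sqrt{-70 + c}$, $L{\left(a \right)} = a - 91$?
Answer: $- \frac{1727136074660244}{94525141610073205} - \frac{63673042652521 i \sqrt{26}}{189050283220146410} \approx -0.018272 - 0.0017174 i$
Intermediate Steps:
$L{\left(a \right)} = -91 + a$
$v{\left(N,c \right)} = 8 + \sqrt{-70 + c}$
$\frac{1}{v{\left(290,44 \right)} + \left(\frac{38509}{-28807} + \frac{16873}{L{\left(-186 \right)}}\right)} = \frac{1}{\left(8 + \sqrt{-70 + 44}\right) + \left(\frac{38509}{-28807} + \frac{16873}{-91 - 186}\right)} = \frac{1}{\left(8 + \sqrt{-26}\right) + \left(38509 \left(- \frac{1}{28807}\right) + \frac{16873}{-277}\right)} = \frac{1}{\left(8 + i \sqrt{26}\right) + \left(- \frac{38509}{28807} + 16873 \left(- \frac{1}{277}\right)\right)} = \frac{1}{\left(8 + i \sqrt{26}\right) - \frac{496727504}{7979539}} = \frac{1}{- \frac{432891192}{7979539} + i \sqrt{26}}$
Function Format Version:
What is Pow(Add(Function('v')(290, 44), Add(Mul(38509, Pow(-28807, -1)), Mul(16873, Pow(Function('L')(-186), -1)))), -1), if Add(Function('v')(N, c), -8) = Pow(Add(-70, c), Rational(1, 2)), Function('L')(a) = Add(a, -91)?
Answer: Add(Rational(-1727136074660244, 94525141610073205), Mul(Rational(-63673042652521, 189050283220146410), I, Pow(26, Rational(1, 2)))) ≈ Add(-0.018272, Mul(-0.0017174, I))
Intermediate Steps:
Function('L')(a) = Add(-91, a)
Function('v')(N, c) = Add(8, Pow(Add(-70, c), Rational(1, 2)))
Pow(Add(Function('v')(290, 44), Add(Mul(38509, Pow(-28807, -1)), Mul(16873, Pow(Function('L')(-186), -1)))), -1) = Pow(Add(Add(8, Pow(Add(-70, 44), Rational(1, 2))), Add(Mul(38509, Pow(-28807, -1)), Mul(16873, Pow(Add(-91, -186), -1)))), -1) = Pow(Add(Add(8, Pow(-26, Rational(1, 2))), Add(Mul(38509, Rational(-1, 28807)), Mul(16873, Pow(-277, -1)))), -1) = Pow(Add(Add(8, Mul(I, Pow(26, Rational(1, 2)))), Add(Rational(-38509, 28807), Mul(16873, Rational(-1, 277)))), -1) = Pow(Add(Add(8, Mul(I, Pow(26, Rational(1, 2)))), Add(Rational(-38509, 28807), Rational(-16873, 277))), -1) = Pow(Add(Add(8, Mul(I, Pow(26, Rational(1, 2)))), Rational(-496727504, 7979539)), -1) = Pow(Add(Rational(-432891192, 7979539), Mul(I, Pow(26, Rational(1, 2)))), -1)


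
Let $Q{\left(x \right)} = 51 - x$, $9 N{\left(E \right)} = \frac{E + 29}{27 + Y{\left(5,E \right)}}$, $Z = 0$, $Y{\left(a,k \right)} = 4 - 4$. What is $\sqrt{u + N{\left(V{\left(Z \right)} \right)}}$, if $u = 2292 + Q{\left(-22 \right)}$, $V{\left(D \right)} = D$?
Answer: $\frac{2 \sqrt{431043}}{27} \approx 48.633$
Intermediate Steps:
$Y{\left(a,k \right)} = 0$ ($Y{\left(a,k \right)} = 4 - 4 = 0$)
$N{\left(E \right)} = \frac{29}{243} + \frac{E}{243}$ ($N{\left(E \right)} = \frac{\left(E + 29\right) \frac{1}{27 + 0}}{9} = \frac{\left(29 + E\right) \frac{1}{27}}{9} = \frac{\frac{29}{27} + \frac{E}{27}}{9} = \frac{29}{243} + \frac{E}{243}$)
$u = 2365$ ($u = 2292 + \left(51 - -22\right) = 2292 + \left(51 + 22\right) = 2292 + 73 = 2365$)
$\sqrt{u + N{\left(V{\left(Z \right)} \right)}} = \sqrt{2365 + \left(\frac{29}{243} + \frac{1}{243} \cdot 0\right)} = \sqrt{2365 + \left(\frac{29}{243} + 0\right)} = \sqrt{2365 + \frac{29}{243}} = \sqrt{\frac{574724}{243}} = \frac{2 \sqrt{431043}}{27}$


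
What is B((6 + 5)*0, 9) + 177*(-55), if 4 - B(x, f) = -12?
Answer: -9719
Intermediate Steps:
B(x, f) = 16 (B(x, f) = 4 - 1*(-12) = 4 + 12 = 16)
B((6 + 5)*0, 9) + 177*(-55) = 16 + 177*(-55) = 16 - 9735 = -9719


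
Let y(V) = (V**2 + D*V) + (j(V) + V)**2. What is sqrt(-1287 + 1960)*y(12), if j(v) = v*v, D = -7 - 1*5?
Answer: 24336*sqrt(673) ≈ 6.3133e+5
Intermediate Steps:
D = -12 (D = -7 - 5 = -12)
j(v) = v**2
y(V) = V**2 + (V + V**2)**2 - 12*V (y(V) = (V**2 - 12*V) + (V**2 + V)**2 = (V**2 - 12*V) + (V + V**2)**2 = V**2 + (V + V**2)**2 - 12*V)
sqrt(-1287 + 1960)*y(12) = sqrt(-1287 + 1960)*(12*(-12 + 12 + 12*(1 + 12)**2)) = sqrt(673)*(12*(-12 + 12 + 12*13**2)) = sqrt(673)*(12*(-12 + 12 + 12*169)) = sqrt(673)*(12*(-12 + 12 + 2028)) = sqrt(673)*(12*2028) = sqrt(673)*24336 = 24336*sqrt(673)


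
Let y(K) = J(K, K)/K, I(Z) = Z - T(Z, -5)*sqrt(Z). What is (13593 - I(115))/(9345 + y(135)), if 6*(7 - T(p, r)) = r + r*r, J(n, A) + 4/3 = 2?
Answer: 5458590/3784727 + 1485*sqrt(115)/3784727 ≈ 1.4465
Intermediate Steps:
J(n, A) = 2/3 (J(n, A) = -4/3 + 2 = 2/3)
T(p, r) = 7 - r/6 - r**2/6 (T(p, r) = 7 - (r + r*r)/6 = 7 - (r + r**2)/6 = 7 + (-r/6 - r**2/6) = 7 - r/6 - r**2/6)
I(Z) = Z - 11*sqrt(Z)/3 (I(Z) = Z - (7 - 1/6*(-5) - 1/6*(-5)**2)*sqrt(Z) = Z - (7 + 5/6 - 1/6*25)*sqrt(Z) = Z - (7 + 5/6 - 25/6)*sqrt(Z) = Z - 11*sqrt(Z)/3)
y(K) = 2/(3*K)
(13593 - I(115))/(9345 + y(135)) = (13593 - (115 - 11*sqrt(115)/3))/(9345 + (2/3)/135) = (13593 + (-115 + 11*sqrt(115)/3))/(9345 + (2/3)*(1/135)) = (13478 + 11*sqrt(115)/3)/(9345 + 2/405) = (13478 + 11*sqrt(115)/3)/(3784727/405) = (13478 + 11*sqrt(115)/3)*(405/3784727) = 5458590/3784727 + 1485*sqrt(115)/3784727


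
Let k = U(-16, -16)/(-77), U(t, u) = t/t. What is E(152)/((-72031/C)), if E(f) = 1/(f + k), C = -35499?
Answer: 911141/280992931 ≈ 0.0032426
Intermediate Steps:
U(t, u) = 1
k = -1/77 (k = 1/(-77) = 1*(-1/77) = -1/77 ≈ -0.012987)
E(f) = 1/(-1/77 + f) (E(f) = 1/(f - 1/77) = 1/(-1/77 + f))
E(152)/((-72031/C)) = (77/(-1 + 77*152))/((-72031/(-35499))) = (77/(-1 + 11704))/((-72031*(-1/35499))) = (77/11703)/(72031/35499) = (77*(1/11703))*(35499/72031) = (77/11703)*(35499/72031) = 911141/280992931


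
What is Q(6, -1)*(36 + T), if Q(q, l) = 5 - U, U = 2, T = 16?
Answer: 156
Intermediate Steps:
Q(q, l) = 3 (Q(q, l) = 5 - 1*2 = 5 - 2 = 3)
Q(6, -1)*(36 + T) = 3*(36 + 16) = 3*52 = 156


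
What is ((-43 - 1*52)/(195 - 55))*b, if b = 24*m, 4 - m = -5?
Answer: -1026/7 ≈ -146.57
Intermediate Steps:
m = 9 (m = 4 - 1*(-5) = 4 + 5 = 9)
b = 216 (b = 24*9 = 216)
((-43 - 1*52)/(195 - 55))*b = ((-43 - 1*52)/(195 - 55))*216 = ((-43 - 52)/140)*216 = ((1/140)*(-95))*216 = -19/28*216 = -1026/7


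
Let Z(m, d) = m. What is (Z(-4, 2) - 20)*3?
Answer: -72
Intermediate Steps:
(Z(-4, 2) - 20)*3 = (-4 - 20)*3 = -24*3 = -72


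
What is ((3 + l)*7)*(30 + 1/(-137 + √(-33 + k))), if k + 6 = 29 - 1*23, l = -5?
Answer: -563923/1343 + I*√33/1343 ≈ -419.9 + 0.0042774*I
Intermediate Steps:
k = 0 (k = -6 + (29 - 1*23) = -6 + (29 - 23) = -6 + 6 = 0)
((3 + l)*7)*(30 + 1/(-137 + √(-33 + k))) = ((3 - 5)*7)*(30 + 1/(-137 + √(-33 + 0))) = (-2*7)*(30 + 1/(-137 + √(-33))) = -14*(30 + 1/(-137 + I*√33)) = -420 - 14/(-137 + I*√33)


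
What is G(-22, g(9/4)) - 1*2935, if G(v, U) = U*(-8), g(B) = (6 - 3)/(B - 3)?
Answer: -2903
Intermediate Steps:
g(B) = 3/(-3 + B)
G(v, U) = -8*U
G(-22, g(9/4)) - 1*2935 = -24/(-3 + 9/4) - 1*2935 = -24/(-3 + 9*(1/4)) - 2935 = -24/(-3 + 9/4) - 2935 = -24/(-3/4) - 2935 = -24*(-4)/3 - 2935 = -8*(-4) - 2935 = 32 - 2935 = -2903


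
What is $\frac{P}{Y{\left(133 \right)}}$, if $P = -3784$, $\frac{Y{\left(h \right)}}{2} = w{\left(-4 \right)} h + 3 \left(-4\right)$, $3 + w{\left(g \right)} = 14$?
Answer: $- \frac{1892}{1451} \approx -1.3039$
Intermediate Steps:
$w{\left(g \right)} = 11$ ($w{\left(g \right)} = -3 + 14 = 11$)
$Y{\left(h \right)} = -24 + 22 h$ ($Y{\left(h \right)} = 2 \left(11 h + 3 \left(-4\right)\right) = 2 \left(11 h - 12\right) = 2 \left(-12 + 11 h\right) = -24 + 22 h$)
$\frac{P}{Y{\left(133 \right)}} = - \frac{3784}{-24 + 22 \cdot 133} = - \frac{3784}{-24 + 2926} = - \frac{3784}{2902} = \left(-3784\right) \frac{1}{2902} = - \frac{1892}{1451}$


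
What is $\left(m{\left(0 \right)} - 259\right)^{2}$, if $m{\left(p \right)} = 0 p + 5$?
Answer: $64516$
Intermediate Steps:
$m{\left(p \right)} = 5$ ($m{\left(p \right)} = 0 + 5 = 5$)
$\left(m{\left(0 \right)} - 259\right)^{2} = \left(5 - 259\right)^{2} = \left(-254\right)^{2} = 64516$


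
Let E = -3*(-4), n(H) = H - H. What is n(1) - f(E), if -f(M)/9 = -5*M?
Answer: -540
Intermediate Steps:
n(H) = 0
E = 12
f(M) = 45*M (f(M) = -(-45)*M = 45*M)
n(1) - f(E) = 0 - 45*12 = 0 - 1*540 = 0 - 540 = -540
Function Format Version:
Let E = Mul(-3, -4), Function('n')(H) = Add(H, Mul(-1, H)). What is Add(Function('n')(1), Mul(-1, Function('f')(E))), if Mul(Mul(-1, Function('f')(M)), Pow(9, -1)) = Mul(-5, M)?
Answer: -540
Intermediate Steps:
Function('n')(H) = 0
E = 12
Function('f')(M) = Mul(45, M) (Function('f')(M) = Mul(-9, Mul(-5, M)) = Mul(45, M))
Add(Function('n')(1), Mul(-1, Function('f')(E))) = Add(0, Mul(-1, Mul(45, 12))) = Add(0, Mul(-1, 540)) = Add(0, -540) = -540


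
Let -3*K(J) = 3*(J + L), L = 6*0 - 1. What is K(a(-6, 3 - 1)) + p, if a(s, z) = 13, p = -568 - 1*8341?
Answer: -8921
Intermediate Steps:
p = -8909 (p = -568 - 8341 = -8909)
L = -1 (L = 0 - 1 = -1)
K(J) = 1 - J (K(J) = -(J - 1) = -(-1 + J) = -(-3 + 3*J)/3 = 1 - J)
K(a(-6, 3 - 1)) + p = (1 - 1*13) - 8909 = (1 - 13) - 8909 = -12 - 8909 = -8921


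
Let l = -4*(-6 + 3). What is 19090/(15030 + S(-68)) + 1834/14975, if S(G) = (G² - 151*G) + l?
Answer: 170385853/224130825 ≈ 0.76021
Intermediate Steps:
l = 12 (l = -4*(-3) = 12)
S(G) = 12 + G² - 151*G (S(G) = (G² - 151*G) + 12 = 12 + G² - 151*G)
19090/(15030 + S(-68)) + 1834/14975 = 19090/(15030 + (12 + (-68)² - 151*(-68))) + 1834/14975 = 19090/(15030 + (12 + 4624 + 10268)) + 1834*(1/14975) = 19090/(15030 + 14904) + 1834/14975 = 19090/29934 + 1834/14975 = 19090*(1/29934) + 1834/14975 = 9545/14967 + 1834/14975 = 170385853/224130825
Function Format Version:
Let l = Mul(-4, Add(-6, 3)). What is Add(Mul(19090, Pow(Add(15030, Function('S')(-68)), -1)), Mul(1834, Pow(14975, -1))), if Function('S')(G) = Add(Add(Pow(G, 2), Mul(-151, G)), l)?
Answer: Rational(170385853, 224130825) ≈ 0.76021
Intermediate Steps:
l = 12 (l = Mul(-4, -3) = 12)
Function('S')(G) = Add(12, Pow(G, 2), Mul(-151, G)) (Function('S')(G) = Add(Add(Pow(G, 2), Mul(-151, G)), 12) = Add(12, Pow(G, 2), Mul(-151, G)))
Add(Mul(19090, Pow(Add(15030, Function('S')(-68)), -1)), Mul(1834, Pow(14975, -1))) = Add(Mul(19090, Pow(Add(15030, Add(12, Pow(-68, 2), Mul(-151, -68))), -1)), Mul(1834, Pow(14975, -1))) = Add(Mul(19090, Pow(Add(15030, Add(12, 4624, 10268)), -1)), Mul(1834, Rational(1, 14975))) = Add(Mul(19090, Pow(Add(15030, 14904), -1)), Rational(1834, 14975)) = Add(Mul(19090, Pow(29934, -1)), Rational(1834, 14975)) = Add(Mul(19090, Rational(1, 29934)), Rational(1834, 14975)) = Add(Rational(9545, 14967), Rational(1834, 14975)) = Rational(170385853, 224130825)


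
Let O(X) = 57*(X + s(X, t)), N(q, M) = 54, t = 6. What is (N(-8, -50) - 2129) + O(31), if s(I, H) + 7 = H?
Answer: -365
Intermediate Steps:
s(I, H) = -7 + H
O(X) = -57 + 57*X (O(X) = 57*(X + (-7 + 6)) = 57*(X - 1) = 57*(-1 + X) = -57 + 57*X)
(N(-8, -50) - 2129) + O(31) = (54 - 2129) + (-57 + 57*31) = -2075 + (-57 + 1767) = -2075 + 1710 = -365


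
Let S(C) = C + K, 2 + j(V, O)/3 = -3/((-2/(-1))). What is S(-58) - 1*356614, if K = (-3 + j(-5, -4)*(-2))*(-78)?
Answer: -358076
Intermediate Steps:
j(V, O) = -21/2 (j(V, O) = -6 + 3*(-3/((-2/(-1)))) = -6 + 3*(-3/((-2*(-1)))) = -6 + 3*(-3/2) = -6 - 9/2 = -21/2)
K = -1404 (K = (-3 - 21/2*(-2))*(-78) = (-3 + 21)*(-78) = 18*(-78) = -1404)
S(C) = -1404 + C (S(C) = C - 1404 = -1404 + C)
S(-58) - 1*356614 = (-1404 - 58) - 1*356614 = -1462 - 356614 = -358076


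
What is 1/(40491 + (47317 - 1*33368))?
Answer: 1/54440 ≈ 1.8369e-5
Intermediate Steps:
1/(40491 + (47317 - 1*33368)) = 1/(40491 + (47317 - 33368)) = 1/(40491 + 13949) = 1/54440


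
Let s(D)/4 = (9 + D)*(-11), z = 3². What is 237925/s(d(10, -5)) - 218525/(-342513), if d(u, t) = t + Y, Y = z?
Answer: -81367409225/195917436 ≈ -415.31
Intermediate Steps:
z = 9
Y = 9
d(u, t) = 9 + t (d(u, t) = t + 9 = 9 + t)
s(D) = -396 - 44*D (s(D) = 4*((9 + D)*(-11)) = 4*(-99 - 11*D) = -396 - 44*D)
237925/s(d(10, -5)) - 218525/(-342513) = 237925/(-396 - 44*(9 - 5)) - 218525/(-342513) = 237925/(-396 - 44*4) - 218525*(-1/342513) = 237925/(-396 - 176) + 218525/342513 = 237925/(-572) + 218525/342513 = 237925*(-1/572) + 218525/342513 = -237925/572 + 218525/342513 = -81367409225/195917436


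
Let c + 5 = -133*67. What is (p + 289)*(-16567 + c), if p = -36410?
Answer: 920471443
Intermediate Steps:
c = -8916 (c = -5 - 133*67 = -5 - 8911 = -8916)
(p + 289)*(-16567 + c) = (-36410 + 289)*(-16567 - 8916) = -36121*(-25483) = 920471443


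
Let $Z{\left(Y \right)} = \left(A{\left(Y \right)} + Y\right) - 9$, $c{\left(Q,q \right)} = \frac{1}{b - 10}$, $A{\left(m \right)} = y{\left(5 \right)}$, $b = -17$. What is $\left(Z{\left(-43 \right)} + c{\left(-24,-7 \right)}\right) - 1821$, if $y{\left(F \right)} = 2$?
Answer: $- \frac{50518}{27} \approx -1871.0$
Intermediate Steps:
$A{\left(m \right)} = 2$
$c{\left(Q,q \right)} = - \frac{1}{27}$ ($c{\left(Q,q \right)} = \frac{1}{-17 - 10} = \frac{1}{-27} = - \frac{1}{27}$)
$Z{\left(Y \right)} = -7 + Y$ ($Z{\left(Y \right)} = \left(2 + Y\right) - 9 = -7 + Y$)
$\left(Z{\left(-43 \right)} + c{\left(-24,-7 \right)}\right) - 1821 = \left(\left(-7 - 43\right) - \frac{1}{27}\right) - 1821 = \left(-50 - \frac{1}{27}\right) - 1821 = - \frac{1351}{27} - 1821 = - \frac{50518}{27}$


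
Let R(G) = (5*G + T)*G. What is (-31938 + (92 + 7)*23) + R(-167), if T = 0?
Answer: 109784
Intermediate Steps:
R(G) = 5*G² (R(G) = (5*G + 0)*G = (5*G)*G = 5*G²)
(-31938 + (92 + 7)*23) + R(-167) = (-31938 + (92 + 7)*23) + 5*(-167)² = (-31938 + 99*23) + 5*27889 = (-31938 + 2277) + 139445 = -29661 + 139445 = 109784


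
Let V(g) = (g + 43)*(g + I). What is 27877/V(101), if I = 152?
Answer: 27877/36432 ≈ 0.76518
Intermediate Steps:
V(g) = (43 + g)*(152 + g) (V(g) = (g + 43)*(g + 152) = (43 + g)*(152 + g))
27877/V(101) = 27877/(6536 + 101² + 195*101) = 27877/(6536 + 10201 + 19695) = 27877/36432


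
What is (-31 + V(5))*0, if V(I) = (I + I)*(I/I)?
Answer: 0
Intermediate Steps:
V(I) = 2*I (V(I) = (2*I)*1 = 2*I)
(-31 + V(5))*0 = (-31 + 2*5)*0 = (-31 + 10)*0 = -21*0 = 0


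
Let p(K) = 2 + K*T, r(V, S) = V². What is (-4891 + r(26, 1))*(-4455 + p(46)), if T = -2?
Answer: 19157175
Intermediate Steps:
p(K) = 2 - 2*K (p(K) = 2 + K*(-2) = 2 - 2*K)
(-4891 + r(26, 1))*(-4455 + p(46)) = (-4891 + 26²)*(-4455 + (2 - 2*46)) = (-4891 + 676)*(-4455 + (2 - 92)) = -4215*(-4455 - 90) = -4215*(-4545) = 19157175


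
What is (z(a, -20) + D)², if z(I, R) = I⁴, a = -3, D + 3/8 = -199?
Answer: 896809/64 ≈ 14013.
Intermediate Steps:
D = -1595/8 (D = -3/8 - 199 = -1595/8 ≈ -199.38)
(z(a, -20) + D)² = ((-3)⁴ - 1595/8)² = (81 - 1595/8)² = (-947/8)² = 896809/64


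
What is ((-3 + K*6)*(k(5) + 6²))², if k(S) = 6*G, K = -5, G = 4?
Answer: 3920400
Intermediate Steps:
k(S) = 24 (k(S) = 6*4 = 24)
((-3 + K*6)*(k(5) + 6²))² = ((-3 - 5*6)*(24 + 6²))² = ((-3 - 30)*(24 + 36))² = (-33*60)² = (-1980)² = 3920400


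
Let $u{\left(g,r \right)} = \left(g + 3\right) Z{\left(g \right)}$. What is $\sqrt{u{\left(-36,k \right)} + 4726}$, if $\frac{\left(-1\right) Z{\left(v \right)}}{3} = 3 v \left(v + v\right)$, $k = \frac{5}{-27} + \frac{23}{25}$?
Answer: $5 \sqrt{30982} \approx 880.08$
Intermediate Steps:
$k = \frac{496}{675}$ ($k = 5 \left(- \frac{1}{27}\right) + 23 \cdot \frac{1}{25} = - \frac{5}{27} + \frac{23}{25} = \frac{496}{675} \approx 0.73481$)
$Z{\left(v \right)} = - 18 v^{2}$ ($Z{\left(v \right)} = - 3 \cdot 3 v \left(v + v\right) = - 3 \cdot 3 v 2 v = - 3 \cdot 6 v^{2} = - 18 v^{2}$)
$u{\left(g,r \right)} = - 18 g^{2} \left(3 + g\right)$ ($u{\left(g,r \right)} = \left(g + 3\right) \left(- 18 g^{2}\right) = \left(3 + g\right) \left(- 18 g^{2}\right) = - 18 g^{2} \left(3 + g\right)$)
$\sqrt{u{\left(-36,k \right)} + 4726} = \sqrt{18 \left(-36\right)^{2} \left(-3 - -36\right) + 4726} = \sqrt{18 \cdot 1296 \left(-3 + 36\right) + 4726} = \sqrt{18 \cdot 1296 \cdot 33 + 4726} = \sqrt{769824 + 4726} = \sqrt{774550} = 5 \sqrt{30982}$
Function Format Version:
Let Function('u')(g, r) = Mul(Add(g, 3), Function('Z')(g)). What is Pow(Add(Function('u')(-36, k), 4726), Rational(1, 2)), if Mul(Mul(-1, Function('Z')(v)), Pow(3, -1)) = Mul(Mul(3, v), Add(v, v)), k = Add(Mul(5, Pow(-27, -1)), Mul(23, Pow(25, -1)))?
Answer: Mul(5, Pow(30982, Rational(1, 2))) ≈ 880.08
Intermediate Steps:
k = Rational(496, 675) (k = Add(Mul(5, Rational(-1, 27)), Mul(23, Rational(1, 25))) = Add(Rational(-5, 27), Rational(23, 25)) = Rational(496, 675) ≈ 0.73481)
Function('Z')(v) = Mul(-18, Pow(v, 2)) (Function('Z')(v) = Mul(-3, Mul(Mul(3, v), Add(v, v))) = Mul(-3, Mul(Mul(3, v), Mul(2, v))) = Mul(-3, Mul(6, Pow(v, 2))) = Mul(-18, Pow(v, 2)))
Function('u')(g, r) = Mul(-18, Pow(g, 2), Add(3, g)) (Function('u')(g, r) = Mul(Add(g, 3), Mul(-18, Pow(g, 2))) = Mul(Add(3, g), Mul(-18, Pow(g, 2))) = Mul(-18, Pow(g, 2), Add(3, g)))
Pow(Add(Function('u')(-36, k), 4726), Rational(1, 2)) = Pow(Add(Mul(18, Pow(-36, 2), Add(-3, Mul(-1, -36))), 4726), Rational(1, 2)) = Pow(Add(Mul(18, 1296, Add(-3, 36)), 4726), Rational(1, 2)) = Pow(Add(Mul(18, 1296, 33), 4726), Rational(1, 2)) = Pow(Add(769824, 4726), Rational(1, 2)) = Pow(774550, Rational(1, 2)) = Mul(5, Pow(30982, Rational(1, 2)))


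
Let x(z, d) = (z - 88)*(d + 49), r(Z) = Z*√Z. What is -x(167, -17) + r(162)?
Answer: -2528 + 1458*√2 ≈ -466.08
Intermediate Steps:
r(Z) = Z^(3/2)
x(z, d) = (-88 + z)*(49 + d)
-x(167, -17) + r(162) = -(-4312 - 88*(-17) + 49*167 - 17*167) + 162^(3/2) = -(-4312 + 1496 + 8183 - 2839) + 1458*√2 = -1*2528 + 1458*√2 = -2528 + 1458*√2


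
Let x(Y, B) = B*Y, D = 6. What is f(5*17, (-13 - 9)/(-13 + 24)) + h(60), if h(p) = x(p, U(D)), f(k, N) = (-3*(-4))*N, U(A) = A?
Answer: 336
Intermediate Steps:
f(k, N) = 12*N
h(p) = 6*p
f(5*17, (-13 - 9)/(-13 + 24)) + h(60) = 12*((-13 - 9)/(-13 + 24)) + 6*60 = 12*(-22/11) + 360 = 12*(-22*1/11) + 360 = 12*(-2) + 360 = -24 + 360 = 336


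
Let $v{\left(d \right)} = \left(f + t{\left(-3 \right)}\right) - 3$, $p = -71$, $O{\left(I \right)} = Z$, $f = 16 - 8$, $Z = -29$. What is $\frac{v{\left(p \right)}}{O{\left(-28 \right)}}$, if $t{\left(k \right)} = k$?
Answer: $- \frac{2}{29} \approx -0.068966$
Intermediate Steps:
$f = 8$ ($f = 16 - 8 = 8$)
$O{\left(I \right)} = -29$
$v{\left(d \right)} = 2$ ($v{\left(d \right)} = \left(8 - 3\right) - 3 = 5 - 3 = 2$)
$\frac{v{\left(p \right)}}{O{\left(-28 \right)}} = \frac{2}{-29} = 2 \left(- \frac{1}{29}\right) = - \frac{2}{29}$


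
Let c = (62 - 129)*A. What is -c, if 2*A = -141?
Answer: -9447/2 ≈ -4723.5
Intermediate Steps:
A = -141/2 (A = (½)*(-141) = -141/2 ≈ -70.500)
c = 9447/2 (c = (62 - 129)*(-141/2) = -67*(-141/2) = 9447/2 ≈ 4723.5)
-c = -1*9447/2 = -9447/2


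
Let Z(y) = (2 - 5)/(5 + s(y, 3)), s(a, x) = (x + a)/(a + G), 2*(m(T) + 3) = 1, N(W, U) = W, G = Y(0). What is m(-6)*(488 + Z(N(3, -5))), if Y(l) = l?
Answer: -17065/14 ≈ -1218.9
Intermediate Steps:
G = 0
m(T) = -5/2 (m(T) = -3 + (½)*1 = -3 + ½ = -5/2)
s(a, x) = (a + x)/a (s(a, x) = (x + a)/(a + 0) = (a + x)/a)
Z(y) = -3/(5 + (3 + y)/y) (Z(y) = (2 - 5)/(5 + (y + 3)/y) = -3/(5 + (3 + y)/y))
m(-6)*(488 + Z(N(3, -5))) = -5*(488 - 1*3/(1 + 2*3))/2 = -5*(488 - 1*3/(1 + 6))/2 = -5*(488 - 1*3/7)/2 = -5*(488 - 1*3*⅐)/2 = -5*(488 - 3/7)/2 = -5/2*3413/7 = -17065/14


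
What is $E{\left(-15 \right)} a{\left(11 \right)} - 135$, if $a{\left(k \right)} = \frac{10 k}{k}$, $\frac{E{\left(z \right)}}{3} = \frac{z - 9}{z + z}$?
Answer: $-111$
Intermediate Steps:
$E{\left(z \right)} = \frac{3 \left(-9 + z\right)}{2 z}$ ($E{\left(z \right)} = 3 \frac{z - 9}{z + z} = 3 \frac{-9 + z}{2 z} = \frac{3 \left(-9 + z\right)}{2 z}$)
$a{\left(k \right)} = 10$
$E{\left(-15 \right)} a{\left(11 \right)} - 135 = \frac{3 \left(-9 - 15\right)}{2 \left(-15\right)} 10 - 135 = \frac{3}{2} \left(- \frac{1}{15}\right) \left(-24\right) 10 - 135 = \frac{12}{5} \cdot 10 - 135 = 24 - 135 = -111$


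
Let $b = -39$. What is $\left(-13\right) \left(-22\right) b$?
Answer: $-11154$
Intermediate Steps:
$\left(-13\right) \left(-22\right) b = \left(-13\right) \left(-22\right) \left(-39\right) = 286 \left(-39\right) = -11154$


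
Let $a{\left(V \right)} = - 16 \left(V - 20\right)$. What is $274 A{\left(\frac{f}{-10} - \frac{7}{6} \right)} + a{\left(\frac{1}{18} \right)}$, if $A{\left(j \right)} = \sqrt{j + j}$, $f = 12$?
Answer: $\frac{2872}{9} + \frac{274 i \sqrt{1065}}{15} \approx 319.11 + 596.12 i$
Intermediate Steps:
$A{\left(j \right)} = \sqrt{2} \sqrt{j}$ ($A{\left(j \right)} = \sqrt{2 j} = \sqrt{2} \sqrt{j}$)
$a{\left(V \right)} = 320 - 16 V$ ($a{\left(V \right)} = - 16 \left(-20 + V\right) = 320 - 16 V$)
$274 A{\left(\frac{f}{-10} - \frac{7}{6} \right)} + a{\left(\frac{1}{18} \right)} = 274 \sqrt{2} \sqrt{\frac{12}{-10} - \frac{7}{6}} + \left(320 - \frac{16}{18}\right) = 274 \sqrt{2} \sqrt{12 \left(- \frac{1}{10}\right) - \frac{7}{6}} + \left(320 - \frac{8}{9}\right) = 274 \sqrt{2} \sqrt{- \frac{6}{5} - \frac{7}{6}} + \left(320 - \frac{8}{9}\right) = 274 \sqrt{2} \sqrt{- \frac{71}{30}} + \frac{2872}{9} = 274 \sqrt{2} \frac{i \sqrt{2130}}{30} + \frac{2872}{9} = 274 \frac{i \sqrt{1065}}{15} + \frac{2872}{9} = \frac{274 i \sqrt{1065}}{15} + \frac{2872}{9} = \frac{2872}{9} + \frac{274 i \sqrt{1065}}{15}$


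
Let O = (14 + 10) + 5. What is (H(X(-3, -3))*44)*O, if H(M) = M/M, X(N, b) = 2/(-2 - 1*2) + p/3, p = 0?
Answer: 1276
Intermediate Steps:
O = 29 (O = 24 + 5 = 29)
X(N, b) = -1/2 (X(N, b) = 2/(-2 - 1*2) + 0/3 = 2/(-2 - 2) + 0*(1/3) = 2/(-4) + 0 = 2*(-1/4) + 0 = -1/2 + 0 = -1/2)
H(M) = 1
(H(X(-3, -3))*44)*O = (1*44)*29 = 44*29 = 1276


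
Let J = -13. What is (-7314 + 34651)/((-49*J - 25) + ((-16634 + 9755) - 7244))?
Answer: -27337/13511 ≈ -2.0233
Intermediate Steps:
(-7314 + 34651)/((-49*J - 25) + ((-16634 + 9755) - 7244)) = (-7314 + 34651)/((-49*(-13) - 25) + ((-16634 + 9755) - 7244)) = 27337/((637 - 25) + (-6879 - 7244)) = 27337/(612 - 14123) = 27337/(-13511) = 27337*(-1/13511) = -27337/13511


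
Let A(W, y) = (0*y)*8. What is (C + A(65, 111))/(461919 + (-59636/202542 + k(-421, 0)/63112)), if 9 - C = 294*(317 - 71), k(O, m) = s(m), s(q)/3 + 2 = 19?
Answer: -462195201179880/2952314311271693 ≈ -0.15655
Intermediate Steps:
A(W, y) = 0 (A(W, y) = 0*8 = 0)
s(q) = 51 (s(q) = -6 + 3*19 = -6 + 57 = 51)
k(O, m) = 51
C = -72315 (C = 9 - 294*(317 - 71) = 9 - 294*246 = 9 - 1*72324 = 9 - 72324 = -72315)
(C + A(65, 111))/(461919 + (-59636/202542 + k(-421, 0)/63112)) = (-72315 + 0)/(461919 + (-59636/202542 + 51/63112)) = -72315/(461919 + (-59636*1/202542 + 51*(1/63112))) = -72315/(461919 + (-29818/101271 + 51/63112)) = -72315/(461919 - 1876708795/6391415352) = -72315/2952314311271693/6391415352 = -72315*6391415352/2952314311271693 = -462195201179880/2952314311271693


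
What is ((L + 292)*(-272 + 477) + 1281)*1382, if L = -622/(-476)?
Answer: 10099181283/119 ≈ 8.4867e+7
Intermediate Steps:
L = 311/238 (L = -622*(-1/476) = 311/238 ≈ 1.3067)
((L + 292)*(-272 + 477) + 1281)*1382 = ((311/238 + 292)*(-272 + 477) + 1281)*1382 = ((69807/238)*205 + 1281)*1382 = (14310435/238 + 1281)*1382 = (14615313/238)*1382 = 10099181283/119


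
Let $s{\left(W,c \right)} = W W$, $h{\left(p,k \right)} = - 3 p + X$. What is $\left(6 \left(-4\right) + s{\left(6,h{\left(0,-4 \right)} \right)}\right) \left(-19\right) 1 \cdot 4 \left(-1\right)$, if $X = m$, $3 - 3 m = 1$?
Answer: $912$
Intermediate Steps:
$m = \frac{2}{3}$ ($m = 1 - \frac{1}{3} = \frac{2}{3} \approx 0.66667$)
$X = \frac{2}{3} \approx 0.66667$
$h{\left(p,k \right)} = \frac{2}{3} - 3 p$ ($h{\left(p,k \right)} = - 3 p + \frac{2}{3} = \frac{2}{3} - 3 p$)
$s{\left(W,c \right)} = W^{2}$
$\left(6 \left(-4\right) + s{\left(6,h{\left(0,-4 \right)} \right)}\right) \left(-19\right) 1 \cdot 4 \left(-1\right) = \left(6 \left(-4\right) + 6^{2}\right) \left(-19\right) 1 \cdot 4 \left(-1\right) = \left(-24 + 36\right) \left(-19\right) 4 \left(-1\right) = 12 \left(-19\right) \left(-4\right) = \left(-228\right) \left(-4\right) = 912$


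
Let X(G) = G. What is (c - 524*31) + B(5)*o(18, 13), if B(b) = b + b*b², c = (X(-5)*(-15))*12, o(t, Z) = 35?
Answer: -10794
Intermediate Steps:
c = 900 (c = -5*(-15)*12 = 75*12 = 900)
B(b) = b + b³
(c - 524*31) + B(5)*o(18, 13) = (900 - 524*31) + (5 + 5³)*35 = (900 - 16244) + (5 + 125)*35 = -15344 + 130*35 = -15344 + 4550 = -10794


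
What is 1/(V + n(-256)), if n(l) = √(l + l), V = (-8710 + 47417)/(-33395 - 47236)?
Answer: -3120984117/3330193610281 - 104021730576*I*√2/3330193610281 ≈ -0.00093718 - 0.044174*I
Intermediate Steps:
V = -38707/80631 (V = 38707/(-80631) = 38707*(-1/80631) = -38707/80631 ≈ -0.48005)
n(l) = √2*√l (n(l) = √(2*l) = √2*√l)
1/(V + n(-256)) = 1/(-38707/80631 + √2*√(-256)) = 1/(-38707/80631 + √2*(16*I)) = 1/(-38707/80631 + 16*I*√2)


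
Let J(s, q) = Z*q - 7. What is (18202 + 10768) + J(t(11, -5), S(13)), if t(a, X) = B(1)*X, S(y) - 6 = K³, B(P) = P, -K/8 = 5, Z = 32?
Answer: -2018845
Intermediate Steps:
K = -40 (K = -8*5 = -40)
S(y) = -63994 (S(y) = 6 + (-40)³ = 6 - 64000 = -63994)
t(a, X) = X (t(a, X) = 1*X = X)
J(s, q) = -7 + 32*q (J(s, q) = 32*q - 7 = -7 + 32*q)
(18202 + 10768) + J(t(11, -5), S(13)) = (18202 + 10768) + (-7 + 32*(-63994)) = 28970 + (-7 - 2047808) = 28970 - 2047815 = -2018845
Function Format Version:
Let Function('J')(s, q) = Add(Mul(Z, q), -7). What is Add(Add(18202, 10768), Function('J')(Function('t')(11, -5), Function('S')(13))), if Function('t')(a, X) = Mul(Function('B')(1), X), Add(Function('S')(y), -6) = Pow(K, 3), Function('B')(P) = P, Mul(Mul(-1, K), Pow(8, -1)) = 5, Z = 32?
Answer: -2018845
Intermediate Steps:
K = -40 (K = Mul(-8, 5) = -40)
Function('S')(y) = -63994 (Function('S')(y) = Add(6, Pow(-40, 3)) = Add(6, -64000) = -63994)
Function('t')(a, X) = X (Function('t')(a, X) = Mul(1, X) = X)
Function('J')(s, q) = Add(-7, Mul(32, q)) (Function('J')(s, q) = Add(Mul(32, q), -7) = Add(-7, Mul(32, q)))
Add(Add(18202, 10768), Function('J')(Function('t')(11, -5), Function('S')(13))) = Add(Add(18202, 10768), Add(-7, Mul(32, -63994))) = Add(28970, Add(-7, -2047808)) = Add(28970, -2047815) = -2018845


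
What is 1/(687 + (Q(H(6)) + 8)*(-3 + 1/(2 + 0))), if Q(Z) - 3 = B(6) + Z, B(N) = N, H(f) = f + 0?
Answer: 2/1259 ≈ 0.0015886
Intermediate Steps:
H(f) = f
Q(Z) = 9 + Z (Q(Z) = 3 + (6 + Z) = 9 + Z)
1/(687 + (Q(H(6)) + 8)*(-3 + 1/(2 + 0))) = 1/(687 + ((9 + 6) + 8)*(-3 + 1/(2 + 0))) = 1/(687 + (15 + 8)*(-3 + 1/2)) = 1/(687 + 23*(-3 + ½)) = 1/(687 + 23*(-5/2)) = 1/(687 - 115/2) = 1/(1259/2) = 2/1259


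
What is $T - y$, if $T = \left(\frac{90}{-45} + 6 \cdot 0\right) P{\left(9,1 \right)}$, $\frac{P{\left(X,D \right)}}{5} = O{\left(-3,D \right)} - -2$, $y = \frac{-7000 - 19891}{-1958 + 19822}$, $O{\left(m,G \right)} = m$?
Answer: $\frac{205531}{17864} \approx 11.505$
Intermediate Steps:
$y = - \frac{26891}{17864} \approx -1.5053$
$P{\left(X,D \right)} = -5$ ($P{\left(X,D \right)} = 5 \left(-3 - -2\right) = 5 \left(-3 + 2\right) = 5 \left(-1\right) = -5$)
$T = 10$ ($T = \left(\frac{90}{-45} + 6 \cdot 0\right) \left(-5\right) = \left(90 \left(- \frac{1}{45}\right) + 0\right) \left(-5\right) = \left(-2 + 0\right) \left(-5\right) = \left(-2\right) \left(-5\right) = 10$)
$T - y = 10 - - \frac{26891}{17864} = 10 + \frac{26891}{17864} = \frac{205531}{17864}$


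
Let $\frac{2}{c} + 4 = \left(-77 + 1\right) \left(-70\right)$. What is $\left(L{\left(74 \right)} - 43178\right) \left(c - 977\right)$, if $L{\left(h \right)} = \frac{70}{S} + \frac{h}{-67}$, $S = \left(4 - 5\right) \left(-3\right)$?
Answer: $\frac{11263006019075}{267129} \approx 4.2163 \cdot 10^{7}$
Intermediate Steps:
$S = 3$ ($S = \left(-1\right) \left(-3\right) = 3$)
$c = \frac{1}{2658}$ ($c = \frac{2}{-4 + \left(-77 + 1\right) \left(-70\right)} = \frac{2}{-4 - -5320} = \frac{2}{-4 + 5320} = \frac{2}{5316} = 2 \cdot \frac{1}{5316} = \frac{1}{2658} \approx 0.00037622$)
$L{\left(h \right)} = \frac{70}{3} - \frac{h}{67}$ ($L{\left(h \right)} = \frac{70}{3} + \frac{h}{-67} = 70 \cdot \frac{1}{3} + h \left(- \frac{1}{67}\right) = \frac{70}{3} - \frac{h}{67}$)
$\left(L{\left(74 \right)} - 43178\right) \left(c - 977\right) = \left(\left(\frac{70}{3} - \frac{74}{67}\right) - 43178\right) \left(\frac{1}{2658} - 977\right) = \left(\left(\frac{70}{3} - \frac{74}{67}\right) - 43178\right) \left(- \frac{2596865}{2658}\right) = \left(\frac{4468}{201} - 43178\right) \left(- \frac{2596865}{2658}\right) = \left(- \frac{8674310}{201}\right) \left(- \frac{2596865}{2658}\right) = \frac{11263006019075}{267129}$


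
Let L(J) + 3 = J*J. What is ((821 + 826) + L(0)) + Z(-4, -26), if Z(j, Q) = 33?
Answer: 1677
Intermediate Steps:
L(J) = -3 + J² (L(J) = -3 + J*J = -3 + J²)
((821 + 826) + L(0)) + Z(-4, -26) = ((821 + 826) + (-3 + 0²)) + 33 = (1647 + (-3 + 0)) + 33 = (1647 - 3) + 33 = 1644 + 33 = 1677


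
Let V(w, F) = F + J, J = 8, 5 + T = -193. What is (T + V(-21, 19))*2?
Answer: -342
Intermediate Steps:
T = -198 (T = -5 - 193 = -198)
V(w, F) = 8 + F (V(w, F) = F + 8 = 8 + F)
(T + V(-21, 19))*2 = (-198 + (8 + 19))*2 = (-198 + 27)*2 = -171*2 = -342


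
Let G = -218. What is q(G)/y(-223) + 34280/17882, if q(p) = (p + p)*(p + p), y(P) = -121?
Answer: -1697574396/1081861 ≈ -1569.1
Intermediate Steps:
q(p) = 4*p**2 (q(p) = (2*p)*(2*p) = 4*p**2)
q(G)/y(-223) + 34280/17882 = (4*(-218)**2)/(-121) + 34280/17882 = (4*47524)*(-1/121) + 34280*(1/17882) = 190096*(-1/121) + 17140/8941 = -190096/121 + 17140/8941 = -1697574396/1081861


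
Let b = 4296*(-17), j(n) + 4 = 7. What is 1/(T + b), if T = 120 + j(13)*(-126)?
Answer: -1/73290 ≈ -1.3644e-5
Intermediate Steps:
j(n) = 3 (j(n) = -4 + 7 = 3)
b = -73032
T = -258 (T = 120 + 3*(-126) = 120 - 378 = -258)
1/(T + b) = 1/(-258 - 73032) = 1/(-73290) = -1/73290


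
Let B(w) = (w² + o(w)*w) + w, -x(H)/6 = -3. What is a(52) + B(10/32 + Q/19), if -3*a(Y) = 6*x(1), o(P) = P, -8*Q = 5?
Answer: -1643343/46208 ≈ -35.564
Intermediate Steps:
Q = -5/8 (Q = -⅛*5 = -5/8 ≈ -0.62500)
x(H) = 18 (x(H) = -6*(-3) = 18)
a(Y) = -36 (a(Y) = -2*18 = -⅓*108 = -36)
B(w) = w + 2*w² (B(w) = (w² + w*w) + w = (w² + w²) + w = 2*w² + w = w + 2*w²)
a(52) + B(10/32 + Q/19) = -36 + (10/32 - 5/8/19)*(1 + 2*(10/32 - 5/8/19)) = -36 + (10*(1/32) - 5/8*1/19)*(1 + 2*(10*(1/32) - 5/8*1/19)) = -36 + (5/16 - 5/152)*(1 + 2*(5/16 - 5/152)) = -36 + 85*(1 + 2*(85/304))/304 = -36 + 85*(1 + 85/152)/304 = -36 + (85/304)*(237/152) = -36 + 20145/46208 = -1643343/46208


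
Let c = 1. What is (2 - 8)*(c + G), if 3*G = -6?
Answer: 6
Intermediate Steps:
G = -2 (G = (⅓)*(-6) = -2)
(2 - 8)*(c + G) = (2 - 8)*(1 - 2) = -6*(-1) = 6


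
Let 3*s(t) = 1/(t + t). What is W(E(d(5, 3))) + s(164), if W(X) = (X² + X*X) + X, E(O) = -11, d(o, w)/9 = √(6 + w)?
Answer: 227305/984 ≈ 231.00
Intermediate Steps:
s(t) = 1/(6*t) (s(t) = 1/(3*(t + t)) = 1/(3*((2*t))) = (1/(2*t))/3 = 1/(6*t))
d(o, w) = 9*√(6 + w)
W(X) = X + 2*X² (W(X) = (X² + X²) + X = 2*X² + X = X + 2*X²)
W(E(d(5, 3))) + s(164) = -11*(1 + 2*(-11)) + (⅙)/164 = -11*(1 - 22) + (⅙)*(1/164) = -11*(-21) + 1/984 = 231 + 1/984 = 227305/984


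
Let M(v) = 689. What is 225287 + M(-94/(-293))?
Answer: 225976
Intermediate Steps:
225287 + M(-94/(-293)) = 225287 + 689 = 225976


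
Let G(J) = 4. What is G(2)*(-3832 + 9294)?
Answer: 21848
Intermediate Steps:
G(2)*(-3832 + 9294) = 4*(-3832 + 9294) = 4*5462 = 21848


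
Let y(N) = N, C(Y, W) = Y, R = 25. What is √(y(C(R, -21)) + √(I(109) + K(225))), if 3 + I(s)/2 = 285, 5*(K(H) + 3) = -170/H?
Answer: √(5625 + 15*√126191)/15 ≈ 6.9773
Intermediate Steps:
K(H) = -3 - 34/H (K(H) = -3 + (-170/H)/5 = -3 - 34/H)
I(s) = 564 (I(s) = -6 + 2*285 = -6 + 570 = 564)
√(y(C(R, -21)) + √(I(109) + K(225))) = √(25 + √(564 + (-3 - 34/225))) = √(25 + √(564 - 709/225)) = √(25 + √(126191/225)) = √(25 + √126191/15)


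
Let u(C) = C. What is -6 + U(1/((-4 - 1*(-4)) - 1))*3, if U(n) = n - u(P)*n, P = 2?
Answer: -3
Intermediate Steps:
U(n) = -n (U(n) = n - 2*n = -n)
-6 + U(1/((-4 - 1*(-4)) - 1))*3 = -6 - 1/((-4 - 1*(-4)) - 1)*3 = -6 - 1/((-4 + 4) - 1)*3 = -6 - 1/(0 - 1)*3 = -6 - 1/(-1)*3 = -6 - 1*(-1)*3 = -6 + 1*3 = -6 + 3 = -3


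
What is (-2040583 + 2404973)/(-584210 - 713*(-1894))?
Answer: 182195/383106 ≈ 0.47557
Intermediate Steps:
(-2040583 + 2404973)/(-584210 - 713*(-1894)) = 364390/(-584210 + 1350422) = 364390/766212 = 364390*(1/766212) = 182195/383106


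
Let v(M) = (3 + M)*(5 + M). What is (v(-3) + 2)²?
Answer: 4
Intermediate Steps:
(v(-3) + 2)² = ((15 + (-3)² + 8*(-3)) + 2)² = ((15 + 9 - 24) + 2)² = (0 + 2)² = 2² = 4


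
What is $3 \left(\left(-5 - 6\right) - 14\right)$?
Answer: $-75$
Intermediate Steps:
$3 \left(\left(-5 - 6\right) - 14\right) = 3 \left(-11 - 14\right) = 3 \left(-25\right) = -75$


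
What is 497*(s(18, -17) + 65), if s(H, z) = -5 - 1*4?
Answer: 27832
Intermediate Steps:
s(H, z) = -9 (s(H, z) = -5 - 4 = -9)
497*(s(18, -17) + 65) = 497*(-9 + 65) = 497*56 = 27832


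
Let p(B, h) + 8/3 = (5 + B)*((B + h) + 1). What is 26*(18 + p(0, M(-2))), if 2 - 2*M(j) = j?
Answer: 2366/3 ≈ 788.67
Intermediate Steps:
M(j) = 1 - j/2
p(B, h) = -8/3 + (5 + B)*(1 + B + h) (p(B, h) = -8/3 + (5 + B)*((B + h) + 1) = -8/3 + (5 + B)*(1 + B + h))
26*(18 + p(0, M(-2))) = 26*(18 + (7/3 + 0² + 5*(1 - ½*(-2)) + 6*0 + 0*(1 - ½*(-2)))) = 26*(18 + (7/3 + 0 + 5*(1 + 1) + 0 + 0*(1 + 1))) = 26*(18 + (7/3 + 0 + 5*2 + 0 + 0*2)) = 26*(18 + (7/3 + 0 + 10 + 0 + 0)) = 26*(18 + 37/3) = 26*(91/3) = 2366/3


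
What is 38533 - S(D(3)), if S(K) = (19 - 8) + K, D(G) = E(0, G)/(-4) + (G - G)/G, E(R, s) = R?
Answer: 38522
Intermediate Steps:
D(G) = 0 (D(G) = 0/(-4) + (G - G)/G = 0*(-1/4) + 0/G = 0 + 0 = 0)
S(K) = 11 + K
38533 - S(D(3)) = 38533 - (11 + 0) = 38533 - 1*11 = 38533 - 11 = 38522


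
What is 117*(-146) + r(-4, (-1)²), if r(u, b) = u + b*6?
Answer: -17080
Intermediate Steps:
r(u, b) = u + 6*b
117*(-146) + r(-4, (-1)²) = 117*(-146) + (-4 + 6*(-1)²) = -17082 + (-4 + 6*1) = -17082 + (-4 + 6) = -17082 + 2 = -17080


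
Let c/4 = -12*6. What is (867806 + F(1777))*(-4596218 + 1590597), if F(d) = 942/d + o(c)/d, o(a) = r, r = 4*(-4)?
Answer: -4634944664188748/1777 ≈ -2.6083e+12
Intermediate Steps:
c = -288 (c = 4*(-12*6) = 4*(-72) = -288)
r = -16
o(a) = -16
F(d) = 926/d (F(d) = 942/d - 16/d = 926/d)
(867806 + F(1777))*(-4596218 + 1590597) = (867806 + 926/1777)*(-4596218 + 1590597) = (867806 + 926*(1/1777))*(-3005621) = (867806 + 926/1777)*(-3005621) = (1542092188/1777)*(-3005621) = -4634944664188748/1777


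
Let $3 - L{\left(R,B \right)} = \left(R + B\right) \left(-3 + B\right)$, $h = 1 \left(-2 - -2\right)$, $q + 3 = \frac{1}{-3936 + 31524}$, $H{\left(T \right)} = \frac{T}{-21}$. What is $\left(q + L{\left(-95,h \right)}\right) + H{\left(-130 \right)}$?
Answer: $- \frac{53842573}{193116} \approx -278.81$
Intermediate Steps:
$H{\left(T \right)} = - \frac{T}{21}$ ($H{\left(T \right)} = T \left(- \frac{1}{21}\right) = - \frac{T}{21}$)
$q = - \frac{82763}{27588}$ ($q = -3 + \frac{1}{-3936 + 31524} = -3 + \frac{1}{27588} = - \frac{82763}{27588} \approx -3.0$)
$h = 0$ ($h = 1 \left(-2 + 2\right) = 1 \cdot 0 = 0$)
$L{\left(R,B \right)} = 3 - \left(-3 + B\right) \left(B + R\right)$ ($L{\left(R,B \right)} = 3 - \left(R + B\right) \left(-3 + B\right) = 3 - \left(B + R\right) \left(-3 + B\right) = 3 - \left(-3 + B\right) \left(B + R\right)$)
$\left(q + L{\left(-95,h \right)}\right) + H{\left(-130 \right)} = \left(- \frac{82763}{27588} + \left(3 - 0^{2} + 3 \cdot 0 + 3 \left(-95\right) - 0 \left(-95\right)\right)\right) - - \frac{130}{21} = \left(- \frac{82763}{27588} + \left(3 - 0 + 0 - 285 + 0\right)\right) + \frac{130}{21} = \left(- \frac{82763}{27588} + \left(3 + 0 + 0 - 285 + 0\right)\right) + \frac{130}{21} = \left(- \frac{82763}{27588} - 282\right) + \frac{130}{21} = - \frac{7862579}{27588} + \frac{130}{21} = - \frac{53842573}{193116}$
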